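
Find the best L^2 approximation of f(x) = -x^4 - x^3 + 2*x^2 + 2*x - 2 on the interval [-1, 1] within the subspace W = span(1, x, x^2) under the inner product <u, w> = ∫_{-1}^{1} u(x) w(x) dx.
g(x) = 8*x^2/7 + 7*x/5 - 67/35

The best approximation g ∈ W is the orthogonal projection of f onto W. Writing g = a_0 + a_1 x + a_2 x^2, the coefficients solve the normal equations G · a = b where
  G_{ij} = <φ_i, φ_j> and b_i = <f, φ_i>, with φ_0 = 1, φ_1 = x, φ_2 = x^2.
G =
  [2, 0, 2/3]
  [0, 2/3, 0]
  [2/3, 0, 2/5],
b = (-46/15, 14/15, -86/105).
Solving gives a_0 = -67/35, a_1 = 7/5, a_2 = 8/7, so
  g(x) = 8*x^2/7 + 7*x/5 - 67/35.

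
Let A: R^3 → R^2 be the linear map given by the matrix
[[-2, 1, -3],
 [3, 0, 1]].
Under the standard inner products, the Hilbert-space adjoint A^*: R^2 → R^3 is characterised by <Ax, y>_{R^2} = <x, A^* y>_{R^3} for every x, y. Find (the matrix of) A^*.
A^* = A^T =
[[-2, 3],
 [1, 0],
 [-3, 1]]

For real matrices with standard dot products, the defining identity <Ax, y> = <x, A^* y> gives (Ax)^T y = x^T (A^*) y, i.e. x^T A^T y = x^T (A^*) y. Since this holds for all x, y, we must have A^* = A^T. Therefore
A^* =
[[-2, 3],
 [1, 0],
 [-3, 1]].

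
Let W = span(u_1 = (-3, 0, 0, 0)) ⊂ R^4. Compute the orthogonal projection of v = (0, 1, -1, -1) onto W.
proj_W(v) = (0, 0, 0, 0)

Set up U = [u_1 | ... | u_1] ∈ R^(4×1). The projector onto W = col(U) is P = U (U^T U)^(-1) U^T.
Compute U^T U =
  [9],
and U^T v = (0).
Solve U^T U · c = U^T v for the coefficients: c = (0). The projection is proj_W(v) = U c.
Check: (v - proj_W(v)) · u_1 = 0  (should be 0).
Result: proj_W(v) = (0, 0, 0, 0).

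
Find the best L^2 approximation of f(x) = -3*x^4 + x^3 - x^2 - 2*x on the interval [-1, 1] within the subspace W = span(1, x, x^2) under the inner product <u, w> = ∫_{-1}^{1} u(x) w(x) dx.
g(x) = -25*x^2/7 - 7*x/5 + 9/35

The best approximation g ∈ W is the orthogonal projection of f onto W. Writing g = a_0 + a_1 x + a_2 x^2, the coefficients solve the normal equations G · a = b where
  G_{ij} = <φ_i, φ_j> and b_i = <f, φ_i>, with φ_0 = 1, φ_1 = x, φ_2 = x^2.
G =
  [2, 0, 2/3]
  [0, 2/3, 0]
  [2/3, 0, 2/5],
b = (-28/15, -14/15, -44/35).
Solving gives a_0 = 9/35, a_1 = -7/5, a_2 = -25/7, so
  g(x) = -25*x^2/7 - 7*x/5 + 9/35.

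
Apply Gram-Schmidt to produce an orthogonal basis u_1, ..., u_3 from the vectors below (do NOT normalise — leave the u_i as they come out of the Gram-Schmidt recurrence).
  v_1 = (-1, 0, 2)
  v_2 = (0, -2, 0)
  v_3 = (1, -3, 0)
Orthogonal basis:
  u_1 = (-1, 0, 2)
  u_2 = (0, -2, 0)
  u_3 = (4/5, 0, 2/5)

Apply the Gram-Schmidt recurrence
  u_1 = v_1
  u_i = v_i − Σ_{j<i} ((v_i · u_j) / (u_j · u_j)) · u_j.

Step by step this gives:
  u_1 = (-1, 0, 2)
  u_2 = (0, -2, 0)
  u_3 = (4/5, 0, 2/5)

Orthogonality check:
  u_2 · u_1 = 0 (should be 0)
  u_3 · u_1 = 0 (should be 0)
  u_3 · u_2 = 0 (should be 0)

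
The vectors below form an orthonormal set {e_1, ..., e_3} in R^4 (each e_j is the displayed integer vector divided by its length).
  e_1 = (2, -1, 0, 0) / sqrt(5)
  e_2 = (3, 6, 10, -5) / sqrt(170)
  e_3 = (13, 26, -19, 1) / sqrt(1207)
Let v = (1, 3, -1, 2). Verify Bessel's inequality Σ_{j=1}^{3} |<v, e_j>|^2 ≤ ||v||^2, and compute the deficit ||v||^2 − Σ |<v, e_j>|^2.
Σ |<v, e_j>|^2 = 1505/142; ||v||^2 = 15; deficit = 625/142

Write each e_j = u_j / sqrt(<u_j, u_j>) where u_j is the displayed integer vector. Then <v, e_j> = <v, u_j> / sqrt(<u_j, u_j>), so |<v, e_j>|^2 = <v, u_j>^2 / <u_j, u_j>.
Coefficients: <v, e_1> = -1/sqrt(5), <v, e_2> = 1/sqrt(170), <v, e_3> = 112/sqrt(1207).
Square and sum: Σ |<v, e_j>|^2 = 1505/142.
Compute ||v||^2 = v·v = 15.
Deficit = 15 − 1505/142 = 625/142 ≥ 0, confirming Bessel's inequality. (The deficit equals ||v − Σ <v,e_j> e_j||^2, the squared distance from v to span{e_j}.)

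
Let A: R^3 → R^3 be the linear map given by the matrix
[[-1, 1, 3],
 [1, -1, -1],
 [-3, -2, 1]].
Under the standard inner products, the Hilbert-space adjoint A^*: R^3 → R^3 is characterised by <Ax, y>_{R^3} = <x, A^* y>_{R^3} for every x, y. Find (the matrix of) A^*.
A^* = A^T =
[[-1, 1, -3],
 [1, -1, -2],
 [3, -1, 1]]

For real matrices with standard dot products, the defining identity <Ax, y> = <x, A^* y> gives (Ax)^T y = x^T (A^*) y, i.e. x^T A^T y = x^T (A^*) y. Since this holds for all x, y, we must have A^* = A^T. Therefore
A^* =
[[-1, 1, -3],
 [1, -1, -2],
 [3, -1, 1]].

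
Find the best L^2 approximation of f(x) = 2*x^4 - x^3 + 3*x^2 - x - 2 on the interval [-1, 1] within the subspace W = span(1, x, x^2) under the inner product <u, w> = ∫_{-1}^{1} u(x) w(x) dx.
g(x) = 33*x^2/7 - 8*x/5 - 76/35

The best approximation g ∈ W is the orthogonal projection of f onto W. Writing g = a_0 + a_1 x + a_2 x^2, the coefficients solve the normal equations G · a = b where
  G_{ij} = <φ_i, φ_j> and b_i = <f, φ_i>, with φ_0 = 1, φ_1 = x, φ_2 = x^2.
G =
  [2, 0, 2/3]
  [0, 2/3, 0]
  [2/3, 0, 2/5],
b = (-6/5, -16/15, 46/105).
Solving gives a_0 = -76/35, a_1 = -8/5, a_2 = 33/7, so
  g(x) = 33*x^2/7 - 8*x/5 - 76/35.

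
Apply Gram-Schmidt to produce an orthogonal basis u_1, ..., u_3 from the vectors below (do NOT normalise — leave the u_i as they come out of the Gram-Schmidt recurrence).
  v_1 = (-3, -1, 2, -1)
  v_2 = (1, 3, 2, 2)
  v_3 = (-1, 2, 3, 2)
Orthogonal basis:
  u_1 = (-3, -1, 2, -1)
  u_2 = (1/5, 41/15, 38/15, 26/15)
  u_3 = (-49/254, -77/254, -14/127, 84/127)

Apply the Gram-Schmidt recurrence
  u_1 = v_1
  u_i = v_i − Σ_{j<i} ((v_i · u_j) / (u_j · u_j)) · u_j.

Step by step this gives:
  u_1 = (-3, -1, 2, -1)
  u_2 = (1/5, 41/15, 38/15, 26/15)
  u_3 = (-49/254, -77/254, -14/127, 84/127)

Orthogonality check:
  u_2 · u_1 = 0 (should be 0)
  u_3 · u_1 = 0 (should be 0)
  u_3 · u_2 = 0 (should be 0)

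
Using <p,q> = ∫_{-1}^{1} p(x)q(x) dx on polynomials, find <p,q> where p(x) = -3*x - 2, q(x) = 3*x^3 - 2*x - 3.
<p,q> = 62/5

Expand the product: p(x)·q(x) = -9*x^4 - 6*x^3 + 6*x^2 + 13*x + 6.
∫_{-1}^{1} of each monomial x^k gives [2/(k+1) if k even, 0 if k odd]. Integrating term-by-term (or equivalently evaluating the antiderivative F(x) = -9*x^5/5 - 3*x^4/2 + 2*x^3 + 13*x^2/2 + 6*x at the endpoints):
  F(1) − F(−1) = 56/5 − (-6/5) = 62/5.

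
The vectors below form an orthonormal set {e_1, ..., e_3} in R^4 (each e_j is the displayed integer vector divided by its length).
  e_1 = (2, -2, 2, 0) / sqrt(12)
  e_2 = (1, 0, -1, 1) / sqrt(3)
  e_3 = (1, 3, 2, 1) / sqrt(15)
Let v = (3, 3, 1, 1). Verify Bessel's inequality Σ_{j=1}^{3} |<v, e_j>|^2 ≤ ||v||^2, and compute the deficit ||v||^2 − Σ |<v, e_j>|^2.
Σ |<v, e_j>|^2 = 55/3; ||v||^2 = 20; deficit = 5/3

Write each e_j = u_j / sqrt(<u_j, u_j>) where u_j is the displayed integer vector. Then <v, e_j> = <v, u_j> / sqrt(<u_j, u_j>), so |<v, e_j>|^2 = <v, u_j>^2 / <u_j, u_j>.
Coefficients: <v, e_1> = 2/sqrt(12), <v, e_2> = 3/sqrt(3), <v, e_3> = 15/sqrt(15).
Square and sum: Σ |<v, e_j>|^2 = 55/3.
Compute ||v||^2 = v·v = 20.
Deficit = 20 − 55/3 = 5/3 ≥ 0, confirming Bessel's inequality. (The deficit equals ||v − Σ <v,e_j> e_j||^2, the squared distance from v to span{e_j}.)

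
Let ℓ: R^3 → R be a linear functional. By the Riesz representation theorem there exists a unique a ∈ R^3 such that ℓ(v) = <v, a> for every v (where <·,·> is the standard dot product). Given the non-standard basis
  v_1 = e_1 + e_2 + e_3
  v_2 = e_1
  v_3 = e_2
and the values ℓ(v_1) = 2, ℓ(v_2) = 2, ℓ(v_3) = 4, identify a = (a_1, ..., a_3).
a = (2, 4, -4)

Write a = (a_1, ..., a_3) in the standard basis. For each basis vector v_i, ℓ(v_i) = <v_i, a> is a linear equation in the a_j's. Collect the n equations into a matrix system V a = ℓ, where row i of V is v_i (expressed in the standard basis). Since V is invertible (lower-triangular with 1s on the diagonal, up to permutation), solve by back-substitution:
  V =
[[1, 1, 1],
 [1, 0, 0],
 [0, 1, 0]]
  V a = (2, 2, 4)
Solving gives a = (2, 4, -4).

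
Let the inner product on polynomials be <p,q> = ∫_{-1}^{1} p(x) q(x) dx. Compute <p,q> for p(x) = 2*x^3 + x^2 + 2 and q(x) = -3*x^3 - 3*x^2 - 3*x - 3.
<p,q> = -816/35

Expand the product: p(x)·q(x) = -6*x^6 - 9*x^5 - 9*x^4 - 15*x^3 - 9*x^2 - 6*x - 6.
∫_{-1}^{1} of each monomial x^k gives [2/(k+1) if k even, 0 if k odd]. Integrating term-by-term (or equivalently evaluating the antiderivative F(x) = -6*x^7/7 - 3*x^6/2 - 9*x^5/5 - 15*x^4/4 - 3*x^3 - 3*x^2 - 6*x at the endpoints):
  F(1) − F(−1) = -2787/140 − (477/140) = -816/35.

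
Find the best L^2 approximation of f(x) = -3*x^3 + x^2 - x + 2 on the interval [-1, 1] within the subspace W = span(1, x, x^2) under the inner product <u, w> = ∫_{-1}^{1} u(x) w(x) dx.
g(x) = x^2 - 14*x/5 + 2

The best approximation g ∈ W is the orthogonal projection of f onto W. Writing g = a_0 + a_1 x + a_2 x^2, the coefficients solve the normal equations G · a = b where
  G_{ij} = <φ_i, φ_j> and b_i = <f, φ_i>, with φ_0 = 1, φ_1 = x, φ_2 = x^2.
G =
  [2, 0, 2/3]
  [0, 2/3, 0]
  [2/3, 0, 2/5],
b = (14/3, -28/15, 26/15).
Solving gives a_0 = 2, a_1 = -14/5, a_2 = 1, so
  g(x) = x^2 - 14*x/5 + 2.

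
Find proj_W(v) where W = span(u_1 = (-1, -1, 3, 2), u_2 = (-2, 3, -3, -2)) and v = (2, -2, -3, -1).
proj_W(v) = (275/97, -145/194, -399/194, -133/97)

Set up U = [u_1 | ... | u_2] ∈ R^(4×2). The projector onto W = col(U) is P = U (U^T U)^(-1) U^T.
Compute U^T U =
  [15, -14]
  [-14, 26],
and U^T v = (-11, 1).
Solve U^T U · c = U^T v for the coefficients: c = (-136/97, -139/194). The projection is proj_W(v) = U c.
Check: (v - proj_W(v)) · u_1 = 0  (should be 0).
Check: (v - proj_W(v)) · u_2 = 0  (should be 0).
Result: proj_W(v) = (275/97, -145/194, -399/194, -133/97).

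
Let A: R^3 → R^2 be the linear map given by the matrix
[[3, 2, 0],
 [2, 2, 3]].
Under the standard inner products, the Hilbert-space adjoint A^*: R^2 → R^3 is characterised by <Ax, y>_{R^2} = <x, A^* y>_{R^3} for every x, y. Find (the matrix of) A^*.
A^* = A^T =
[[3, 2],
 [2, 2],
 [0, 3]]

For real matrices with standard dot products, the defining identity <Ax, y> = <x, A^* y> gives (Ax)^T y = x^T (A^*) y, i.e. x^T A^T y = x^T (A^*) y. Since this holds for all x, y, we must have A^* = A^T. Therefore
A^* =
[[3, 2],
 [2, 2],
 [0, 3]].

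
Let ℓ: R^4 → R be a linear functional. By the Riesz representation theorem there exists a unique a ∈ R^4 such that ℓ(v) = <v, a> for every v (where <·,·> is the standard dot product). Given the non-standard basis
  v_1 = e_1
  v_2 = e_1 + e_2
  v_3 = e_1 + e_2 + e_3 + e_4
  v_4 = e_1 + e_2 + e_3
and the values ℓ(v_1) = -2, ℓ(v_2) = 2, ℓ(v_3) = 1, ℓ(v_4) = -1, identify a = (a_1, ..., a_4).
a = (-2, 4, -3, 2)

Write a = (a_1, ..., a_4) in the standard basis. For each basis vector v_i, ℓ(v_i) = <v_i, a> is a linear equation in the a_j's. Collect the n equations into a matrix system V a = ℓ, where row i of V is v_i (expressed in the standard basis). Since V is invertible (lower-triangular with 1s on the diagonal, up to permutation), solve by back-substitution:
  V =
[[1, 0, 0, 0],
 [1, 1, 0, 0],
 [1, 1, 1, 1],
 [1, 1, 1, 0]]
  V a = (-2, 2, 1, -1)
Solving gives a = (-2, 4, -3, 2).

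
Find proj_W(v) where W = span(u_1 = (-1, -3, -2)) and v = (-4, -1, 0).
proj_W(v) = (-1/2, -3/2, -1)

Set up U = [u_1 | ... | u_1] ∈ R^(3×1). The projector onto W = col(U) is P = U (U^T U)^(-1) U^T.
Compute U^T U =
  [14],
and U^T v = (7).
Solve U^T U · c = U^T v for the coefficients: c = (1/2). The projection is proj_W(v) = U c.
Check: (v - proj_W(v)) · u_1 = 0  (should be 0).
Result: proj_W(v) = (-1/2, -3/2, -1).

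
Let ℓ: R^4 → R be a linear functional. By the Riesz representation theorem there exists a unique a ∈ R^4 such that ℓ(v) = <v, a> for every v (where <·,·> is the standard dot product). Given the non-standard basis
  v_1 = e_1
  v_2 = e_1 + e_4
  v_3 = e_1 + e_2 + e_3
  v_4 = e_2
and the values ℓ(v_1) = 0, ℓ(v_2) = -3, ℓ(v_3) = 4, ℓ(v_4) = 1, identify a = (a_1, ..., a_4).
a = (0, 1, 3, -3)

Write a = (a_1, ..., a_4) in the standard basis. For each basis vector v_i, ℓ(v_i) = <v_i, a> is a linear equation in the a_j's. Collect the n equations into a matrix system V a = ℓ, where row i of V is v_i (expressed in the standard basis). Since V is invertible (lower-triangular with 1s on the diagonal, up to permutation), solve by back-substitution:
  V =
[[1, 0, 0, 0],
 [1, 0, 0, 1],
 [1, 1, 1, 0],
 [0, 1, 0, 0]]
  V a = (0, -3, 4, 1)
Solving gives a = (0, 1, 3, -3).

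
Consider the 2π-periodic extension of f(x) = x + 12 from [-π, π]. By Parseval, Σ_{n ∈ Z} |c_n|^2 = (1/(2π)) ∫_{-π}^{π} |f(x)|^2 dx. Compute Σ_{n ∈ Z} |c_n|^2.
Σ |c_n|^2 = π^2/3 + 144

Expand and integrate term by term over [-π, π]:
  ∫ (x)^2 dx = 1·(2π^3/3); ∫ 2·1·(12)·x dx = 0 (odd integrand); ∫ 12^2 dx = 144·2π.
So (1/(2π)) ∫_{-π}^{π} (x + 12)^2 dx = 1π^2/3 + 144 = π^2/3 + 144.
Parseval ⇒ Σ |c_n|^2 = π^2/3 + 144.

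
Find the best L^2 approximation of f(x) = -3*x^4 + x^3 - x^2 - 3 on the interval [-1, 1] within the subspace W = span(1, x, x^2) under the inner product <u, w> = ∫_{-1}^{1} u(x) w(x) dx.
g(x) = -25*x^2/7 + 3*x/5 - 96/35

The best approximation g ∈ W is the orthogonal projection of f onto W. Writing g = a_0 + a_1 x + a_2 x^2, the coefficients solve the normal equations G · a = b where
  G_{ij} = <φ_i, φ_j> and b_i = <f, φ_i>, with φ_0 = 1, φ_1 = x, φ_2 = x^2.
G =
  [2, 0, 2/3]
  [0, 2/3, 0]
  [2/3, 0, 2/5],
b = (-118/15, 2/5, -114/35).
Solving gives a_0 = -96/35, a_1 = 3/5, a_2 = -25/7, so
  g(x) = -25*x^2/7 + 3*x/5 - 96/35.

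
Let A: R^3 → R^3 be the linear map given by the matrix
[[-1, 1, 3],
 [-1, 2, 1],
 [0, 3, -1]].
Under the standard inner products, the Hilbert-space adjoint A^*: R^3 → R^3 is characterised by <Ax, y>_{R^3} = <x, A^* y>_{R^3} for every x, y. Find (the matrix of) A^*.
A^* = A^T =
[[-1, -1, 0],
 [1, 2, 3],
 [3, 1, -1]]

For real matrices with standard dot products, the defining identity <Ax, y> = <x, A^* y> gives (Ax)^T y = x^T (A^*) y, i.e. x^T A^T y = x^T (A^*) y. Since this holds for all x, y, we must have A^* = A^T. Therefore
A^* =
[[-1, -1, 0],
 [1, 2, 3],
 [3, 1, -1]].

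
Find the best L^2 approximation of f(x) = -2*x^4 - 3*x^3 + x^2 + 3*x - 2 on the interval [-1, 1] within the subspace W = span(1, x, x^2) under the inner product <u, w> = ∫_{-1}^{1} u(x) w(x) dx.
g(x) = -5*x^2/7 + 6*x/5 - 64/35

The best approximation g ∈ W is the orthogonal projection of f onto W. Writing g = a_0 + a_1 x + a_2 x^2, the coefficients solve the normal equations G · a = b where
  G_{ij} = <φ_i, φ_j> and b_i = <f, φ_i>, with φ_0 = 1, φ_1 = x, φ_2 = x^2.
G =
  [2, 0, 2/3]
  [0, 2/3, 0]
  [2/3, 0, 2/5],
b = (-62/15, 4/5, -158/105).
Solving gives a_0 = -64/35, a_1 = 6/5, a_2 = -5/7, so
  g(x) = -5*x^2/7 + 6*x/5 - 64/35.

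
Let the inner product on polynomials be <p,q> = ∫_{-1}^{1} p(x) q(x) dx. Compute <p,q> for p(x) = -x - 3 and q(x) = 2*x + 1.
<p,q> = -22/3

Expand the product: p(x)·q(x) = -2*x^2 - 7*x - 3.
∫_{-1}^{1} of each monomial x^k gives [2/(k+1) if k even, 0 if k odd]. Integrating term-by-term (or equivalently evaluating the antiderivative F(x) = -2*x^3/3 - 7*x^2/2 - 3*x at the endpoints):
  F(1) − F(−1) = -43/6 − (1/6) = -22/3.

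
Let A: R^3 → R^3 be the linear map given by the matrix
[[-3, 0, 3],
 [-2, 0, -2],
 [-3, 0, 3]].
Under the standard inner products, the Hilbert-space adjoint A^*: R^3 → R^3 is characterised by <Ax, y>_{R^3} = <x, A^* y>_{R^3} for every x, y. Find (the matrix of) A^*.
A^* = A^T =
[[-3, -2, -3],
 [0, 0, 0],
 [3, -2, 3]]

For real matrices with standard dot products, the defining identity <Ax, y> = <x, A^* y> gives (Ax)^T y = x^T (A^*) y, i.e. x^T A^T y = x^T (A^*) y. Since this holds for all x, y, we must have A^* = A^T. Therefore
A^* =
[[-3, -2, -3],
 [0, 0, 0],
 [3, -2, 3]].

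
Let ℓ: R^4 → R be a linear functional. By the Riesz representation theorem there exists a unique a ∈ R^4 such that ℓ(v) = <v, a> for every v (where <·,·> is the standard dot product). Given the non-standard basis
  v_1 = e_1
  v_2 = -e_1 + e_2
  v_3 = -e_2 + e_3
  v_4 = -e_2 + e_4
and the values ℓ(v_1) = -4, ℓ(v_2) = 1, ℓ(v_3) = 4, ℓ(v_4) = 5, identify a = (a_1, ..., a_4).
a = (-4, -3, 1, 2)

Write a = (a_1, ..., a_4) in the standard basis. For each basis vector v_i, ℓ(v_i) = <v_i, a> is a linear equation in the a_j's. Collect the n equations into a matrix system V a = ℓ, where row i of V is v_i (expressed in the standard basis). Since V is invertible (lower-triangular with 1s on the diagonal, up to permutation), solve by back-substitution:
  V =
[[1, 0, 0, 0],
 [-1, 1, 0, 0],
 [0, -1, 1, 0],
 [0, -1, 0, 1]]
  V a = (-4, 1, 4, 5)
Solving gives a = (-4, -3, 1, 2).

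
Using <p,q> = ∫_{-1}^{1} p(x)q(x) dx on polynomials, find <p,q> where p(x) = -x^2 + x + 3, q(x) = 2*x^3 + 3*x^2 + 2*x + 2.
<p,q> = 88/5

Expand the product: p(x)·q(x) = -2*x^5 - x^4 + 7*x^3 + 9*x^2 + 8*x + 6.
∫_{-1}^{1} of each monomial x^k gives [2/(k+1) if k even, 0 if k odd]. Integrating term-by-term (or equivalently evaluating the antiderivative F(x) = -x^6/3 - x^5/5 + 7*x^4/4 + 3*x^3 + 4*x^2 + 6*x at the endpoints):
  F(1) − F(−1) = 853/60 − (-203/60) = 88/5.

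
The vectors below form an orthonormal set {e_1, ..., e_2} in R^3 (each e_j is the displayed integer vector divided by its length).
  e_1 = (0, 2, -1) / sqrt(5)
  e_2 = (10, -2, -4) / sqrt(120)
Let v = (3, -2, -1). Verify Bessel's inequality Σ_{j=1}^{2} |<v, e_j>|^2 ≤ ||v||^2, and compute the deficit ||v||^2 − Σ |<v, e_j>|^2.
Σ |<v, e_j>|^2 = 83/6; ||v||^2 = 14; deficit = 1/6

Write each e_j = u_j / sqrt(<u_j, u_j>) where u_j is the displayed integer vector. Then <v, e_j> = <v, u_j> / sqrt(<u_j, u_j>), so |<v, e_j>|^2 = <v, u_j>^2 / <u_j, u_j>.
Coefficients: <v, e_1> = -3/sqrt(5), <v, e_2> = 38/sqrt(120).
Square and sum: Σ |<v, e_j>|^2 = 83/6.
Compute ||v||^2 = v·v = 14.
Deficit = 14 − 83/6 = 1/6 ≥ 0, confirming Bessel's inequality. (The deficit equals ||v − Σ <v,e_j> e_j||^2, the squared distance from v to span{e_j}.)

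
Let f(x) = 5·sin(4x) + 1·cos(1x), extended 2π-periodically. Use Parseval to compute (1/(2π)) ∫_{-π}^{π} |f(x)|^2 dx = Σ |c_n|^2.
Σ |c_n|^2 = 13

Expand |f|^2 and use orthogonality of {sin(nx), cos(mx)} on [-π, π]:
  ∫_{-π}^{π} sin(nx)^2 dx = π, ∫ cos(mx)^2 dx = π, and cross terms integrate to 0.
So ∫_{-π}^{π} f(x)^2 dx = 5^2 · π + 1^2 · π = (25 + 1)π.
Divide by 2π: (25 + 1)/2 = 13.
By Parseval, this equals Σ |c_n|^2.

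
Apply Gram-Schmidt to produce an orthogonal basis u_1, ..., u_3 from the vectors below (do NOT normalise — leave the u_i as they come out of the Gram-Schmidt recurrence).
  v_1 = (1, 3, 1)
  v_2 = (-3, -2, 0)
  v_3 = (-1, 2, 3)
Orthogonal basis:
  u_1 = (1, 3, 1)
  u_2 = (-24/11, 5/11, 9/11)
  u_3 = (13/31, -39/62, 91/62)

Apply the Gram-Schmidt recurrence
  u_1 = v_1
  u_i = v_i − Σ_{j<i} ((v_i · u_j) / (u_j · u_j)) · u_j.

Step by step this gives:
  u_1 = (1, 3, 1)
  u_2 = (-24/11, 5/11, 9/11)
  u_3 = (13/31, -39/62, 91/62)

Orthogonality check:
  u_2 · u_1 = 0 (should be 0)
  u_3 · u_1 = 0 (should be 0)
  u_3 · u_2 = 0 (should be 0)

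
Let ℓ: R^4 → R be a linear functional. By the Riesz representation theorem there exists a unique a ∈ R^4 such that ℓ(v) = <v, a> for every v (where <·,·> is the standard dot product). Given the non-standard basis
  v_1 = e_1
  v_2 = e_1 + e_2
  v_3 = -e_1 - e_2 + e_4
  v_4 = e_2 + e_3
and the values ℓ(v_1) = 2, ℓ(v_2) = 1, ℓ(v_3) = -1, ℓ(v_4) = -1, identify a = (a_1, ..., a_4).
a = (2, -1, 0, 0)

Write a = (a_1, ..., a_4) in the standard basis. For each basis vector v_i, ℓ(v_i) = <v_i, a> is a linear equation in the a_j's. Collect the n equations into a matrix system V a = ℓ, where row i of V is v_i (expressed in the standard basis). Since V is invertible (lower-triangular with 1s on the diagonal, up to permutation), solve by back-substitution:
  V =
[[1, 0, 0, 0],
 [1, 1, 0, 0],
 [-1, -1, 0, 1],
 [0, 1, 1, 0]]
  V a = (2, 1, -1, -1)
Solving gives a = (2, -1, 0, 0).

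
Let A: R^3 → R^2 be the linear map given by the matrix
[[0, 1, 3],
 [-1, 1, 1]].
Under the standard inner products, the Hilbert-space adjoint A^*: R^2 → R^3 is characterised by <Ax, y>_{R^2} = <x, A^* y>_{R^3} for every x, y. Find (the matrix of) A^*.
A^* = A^T =
[[0, -1],
 [1, 1],
 [3, 1]]

For real matrices with standard dot products, the defining identity <Ax, y> = <x, A^* y> gives (Ax)^T y = x^T (A^*) y, i.e. x^T A^T y = x^T (A^*) y. Since this holds for all x, y, we must have A^* = A^T. Therefore
A^* =
[[0, -1],
 [1, 1],
 [3, 1]].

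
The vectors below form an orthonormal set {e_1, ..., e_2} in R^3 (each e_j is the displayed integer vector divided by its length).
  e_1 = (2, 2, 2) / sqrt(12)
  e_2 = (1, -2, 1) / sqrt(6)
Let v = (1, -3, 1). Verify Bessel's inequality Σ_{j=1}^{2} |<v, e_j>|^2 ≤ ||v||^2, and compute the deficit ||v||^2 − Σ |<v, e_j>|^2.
Σ |<v, e_j>|^2 = 11; ||v||^2 = 11; deficit = 0

Write each e_j = u_j / sqrt(<u_j, u_j>) where u_j is the displayed integer vector. Then <v, e_j> = <v, u_j> / sqrt(<u_j, u_j>), so |<v, e_j>|^2 = <v, u_j>^2 / <u_j, u_j>.
Coefficients: <v, e_1> = -2/sqrt(12), <v, e_2> = 8/sqrt(6).
Square and sum: Σ |<v, e_j>|^2 = 11.
Compute ||v||^2 = v·v = 11.
Deficit = 11 − 11 = 0 ≥ 0, confirming Bessel's inequality. (The deficit equals ||v − Σ <v,e_j> e_j||^2, the squared distance from v to span{e_j}.)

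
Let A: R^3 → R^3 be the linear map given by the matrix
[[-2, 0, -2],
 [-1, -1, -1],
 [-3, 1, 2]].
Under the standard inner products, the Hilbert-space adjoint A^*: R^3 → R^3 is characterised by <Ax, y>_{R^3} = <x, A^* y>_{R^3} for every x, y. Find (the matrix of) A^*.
A^* = A^T =
[[-2, -1, -3],
 [0, -1, 1],
 [-2, -1, 2]]

For real matrices with standard dot products, the defining identity <Ax, y> = <x, A^* y> gives (Ax)^T y = x^T (A^*) y, i.e. x^T A^T y = x^T (A^*) y. Since this holds for all x, y, we must have A^* = A^T. Therefore
A^* =
[[-2, -1, -3],
 [0, -1, 1],
 [-2, -1, 2]].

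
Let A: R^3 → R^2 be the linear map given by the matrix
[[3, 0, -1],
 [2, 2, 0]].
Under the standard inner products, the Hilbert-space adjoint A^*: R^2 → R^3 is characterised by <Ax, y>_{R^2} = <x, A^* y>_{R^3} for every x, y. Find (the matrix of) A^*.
A^* = A^T =
[[3, 2],
 [0, 2],
 [-1, 0]]

For real matrices with standard dot products, the defining identity <Ax, y> = <x, A^* y> gives (Ax)^T y = x^T (A^*) y, i.e. x^T A^T y = x^T (A^*) y. Since this holds for all x, y, we must have A^* = A^T. Therefore
A^* =
[[3, 2],
 [0, 2],
 [-1, 0]].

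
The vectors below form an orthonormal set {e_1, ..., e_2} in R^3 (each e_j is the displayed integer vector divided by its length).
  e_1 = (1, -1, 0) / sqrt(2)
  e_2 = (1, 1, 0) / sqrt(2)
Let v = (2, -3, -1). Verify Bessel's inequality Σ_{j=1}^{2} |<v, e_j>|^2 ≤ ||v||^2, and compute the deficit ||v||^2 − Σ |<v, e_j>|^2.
Σ |<v, e_j>|^2 = 13; ||v||^2 = 14; deficit = 1

Write each e_j = u_j / sqrt(<u_j, u_j>) where u_j is the displayed integer vector. Then <v, e_j> = <v, u_j> / sqrt(<u_j, u_j>), so |<v, e_j>|^2 = <v, u_j>^2 / <u_j, u_j>.
Coefficients: <v, e_1> = 5/sqrt(2), <v, e_2> = -1/sqrt(2).
Square and sum: Σ |<v, e_j>|^2 = 13.
Compute ||v||^2 = v·v = 14.
Deficit = 14 − 13 = 1 ≥ 0, confirming Bessel's inequality. (The deficit equals ||v − Σ <v,e_j> e_j||^2, the squared distance from v to span{e_j}.)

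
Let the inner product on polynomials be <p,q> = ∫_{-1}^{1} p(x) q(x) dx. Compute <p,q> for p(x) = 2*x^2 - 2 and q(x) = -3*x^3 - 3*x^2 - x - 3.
<p,q> = 48/5

Expand the product: p(x)·q(x) = -6*x^5 - 6*x^4 + 4*x^3 + 2*x + 6.
∫_{-1}^{1} of each monomial x^k gives [2/(k+1) if k even, 0 if k odd]. Integrating term-by-term (or equivalently evaluating the antiderivative F(x) = -x^6 - 6*x^5/5 + x^4 + x^2 + 6*x at the endpoints):
  F(1) − F(−1) = 29/5 − (-19/5) = 48/5.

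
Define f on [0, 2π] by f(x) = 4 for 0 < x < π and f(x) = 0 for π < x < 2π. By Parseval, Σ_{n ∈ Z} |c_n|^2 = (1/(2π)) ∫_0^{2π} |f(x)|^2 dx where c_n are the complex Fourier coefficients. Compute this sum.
Σ |c_n|^2 = 8

Parseval equates the L^2 energy of f (normalised by 1/(2π)) with the ℓ^2 sum of its Fourier coefficients: (1/(2π)) ∫_0^{2π} |f|^2 = Σ |c_n|^2.
Compute the left side: (1/(2π)) [∫_0^π 4^2 dx + ∫_π^{2π} 0^2 dx] = (1/(2π)) · (16π + 0π) = (16 + 0)/2 = 8.
So Σ_{n ∈ Z} |c_n|^2 = 8.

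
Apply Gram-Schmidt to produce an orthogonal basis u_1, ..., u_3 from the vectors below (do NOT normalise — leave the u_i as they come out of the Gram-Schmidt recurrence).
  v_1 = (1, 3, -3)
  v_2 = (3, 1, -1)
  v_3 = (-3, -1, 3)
Orthogonal basis:
  u_1 = (1, 3, -3)
  u_2 = (48/19, -8/19, 8/19)
  u_3 = (0, 1, 1)

Apply the Gram-Schmidt recurrence
  u_1 = v_1
  u_i = v_i − Σ_{j<i} ((v_i · u_j) / (u_j · u_j)) · u_j.

Step by step this gives:
  u_1 = (1, 3, -3)
  u_2 = (48/19, -8/19, 8/19)
  u_3 = (0, 1, 1)

Orthogonality check:
  u_2 · u_1 = 0 (should be 0)
  u_3 · u_1 = 0 (should be 0)
  u_3 · u_2 = 0 (should be 0)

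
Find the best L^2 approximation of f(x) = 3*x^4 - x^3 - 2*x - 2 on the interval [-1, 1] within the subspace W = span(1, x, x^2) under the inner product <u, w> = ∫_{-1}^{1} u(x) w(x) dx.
g(x) = 18*x^2/7 - 13*x/5 - 79/35

The best approximation g ∈ W is the orthogonal projection of f onto W. Writing g = a_0 + a_1 x + a_2 x^2, the coefficients solve the normal equations G · a = b where
  G_{ij} = <φ_i, φ_j> and b_i = <f, φ_i>, with φ_0 = 1, φ_1 = x, φ_2 = x^2.
G =
  [2, 0, 2/3]
  [0, 2/3, 0]
  [2/3, 0, 2/5],
b = (-14/5, -26/15, -10/21).
Solving gives a_0 = -79/35, a_1 = -13/5, a_2 = 18/7, so
  g(x) = 18*x^2/7 - 13*x/5 - 79/35.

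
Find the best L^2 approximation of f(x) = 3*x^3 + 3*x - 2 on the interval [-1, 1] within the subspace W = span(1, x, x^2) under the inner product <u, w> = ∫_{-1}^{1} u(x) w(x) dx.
g(x) = 24*x/5 - 2

The best approximation g ∈ W is the orthogonal projection of f onto W. Writing g = a_0 + a_1 x + a_2 x^2, the coefficients solve the normal equations G · a = b where
  G_{ij} = <φ_i, φ_j> and b_i = <f, φ_i>, with φ_0 = 1, φ_1 = x, φ_2 = x^2.
G =
  [2, 0, 2/3]
  [0, 2/3, 0]
  [2/3, 0, 2/5],
b = (-4, 16/5, -4/3).
Solving gives a_0 = -2, a_1 = 24/5, a_2 = 0, so
  g(x) = 24*x/5 - 2.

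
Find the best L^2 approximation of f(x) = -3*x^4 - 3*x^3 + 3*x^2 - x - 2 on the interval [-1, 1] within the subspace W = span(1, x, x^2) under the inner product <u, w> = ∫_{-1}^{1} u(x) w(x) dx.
g(x) = 3*x^2/7 - 14*x/5 - 61/35

The best approximation g ∈ W is the orthogonal projection of f onto W. Writing g = a_0 + a_1 x + a_2 x^2, the coefficients solve the normal equations G · a = b where
  G_{ij} = <φ_i, φ_j> and b_i = <f, φ_i>, with φ_0 = 1, φ_1 = x, φ_2 = x^2.
G =
  [2, 0, 2/3]
  [0, 2/3, 0]
  [2/3, 0, 2/5],
b = (-16/5, -28/15, -104/105).
Solving gives a_0 = -61/35, a_1 = -14/5, a_2 = 3/7, so
  g(x) = 3*x^2/7 - 14*x/5 - 61/35.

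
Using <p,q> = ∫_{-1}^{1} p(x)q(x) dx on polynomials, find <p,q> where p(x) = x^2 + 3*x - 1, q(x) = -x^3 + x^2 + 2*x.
<p,q> = 38/15

Expand the product: p(x)·q(x) = -x^5 - 2*x^4 + 6*x^3 + 5*x^2 - 2*x.
∫_{-1}^{1} of each monomial x^k gives [2/(k+1) if k even, 0 if k odd]. Integrating term-by-term (or equivalently evaluating the antiderivative F(x) = -x^6/6 - 2*x^5/5 + 3*x^4/2 + 5*x^3/3 - x^2 at the endpoints):
  F(1) − F(−1) = 8/5 − (-14/15) = 38/15.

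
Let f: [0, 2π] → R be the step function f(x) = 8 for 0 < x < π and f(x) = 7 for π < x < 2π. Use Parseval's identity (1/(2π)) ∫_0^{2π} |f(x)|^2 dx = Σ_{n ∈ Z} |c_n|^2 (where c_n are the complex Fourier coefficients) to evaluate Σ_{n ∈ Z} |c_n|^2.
Σ |c_n|^2 = 113/2

Parseval equates the L^2 energy of f (normalised by 1/(2π)) with the ℓ^2 sum of its Fourier coefficients: (1/(2π)) ∫_0^{2π} |f|^2 = Σ |c_n|^2.
Compute the left side: (1/(2π)) [∫_0^π 8^2 dx + ∫_π^{2π} 7^2 dx] = (1/(2π)) · (64π + 49π) = (64 + 49)/2 = 113/2.
So Σ_{n ∈ Z} |c_n|^2 = 113/2.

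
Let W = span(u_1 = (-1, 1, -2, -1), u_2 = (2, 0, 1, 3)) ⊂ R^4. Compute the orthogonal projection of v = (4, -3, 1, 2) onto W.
proj_W(v) = (15/7, -1, 18/7, 19/7)

Set up U = [u_1 | ... | u_2] ∈ R^(4×2). The projector onto W = col(U) is P = U (U^T U)^(-1) U^T.
Compute U^T U =
  [7, -7]
  [-7, 14],
and U^T v = (-11, 15).
Solve U^T U · c = U^T v for the coefficients: c = (-1, 4/7). The projection is proj_W(v) = U c.
Check: (v - proj_W(v)) · u_1 = 0  (should be 0).
Check: (v - proj_W(v)) · u_2 = 0  (should be 0).
Result: proj_W(v) = (15/7, -1, 18/7, 19/7).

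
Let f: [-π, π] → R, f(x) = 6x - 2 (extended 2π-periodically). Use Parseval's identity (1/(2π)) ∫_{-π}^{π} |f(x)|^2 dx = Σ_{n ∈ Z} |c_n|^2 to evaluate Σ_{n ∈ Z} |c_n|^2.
Σ |c_n|^2 = 12π^2 + 4

Expand and integrate term by term over [-π, π]:
  ∫ (6x)^2 dx = 36·(2π^3/3); ∫ 2·6·(-2)·x dx = 0 (odd integrand); ∫ (-2)^2 dx = 4·2π.
So (1/(2π)) ∫_{-π}^{π} (6x - 2)^2 dx = 36π^2/3 + 4 = 12π^2 + 4.
Parseval ⇒ Σ |c_n|^2 = 12π^2 + 4.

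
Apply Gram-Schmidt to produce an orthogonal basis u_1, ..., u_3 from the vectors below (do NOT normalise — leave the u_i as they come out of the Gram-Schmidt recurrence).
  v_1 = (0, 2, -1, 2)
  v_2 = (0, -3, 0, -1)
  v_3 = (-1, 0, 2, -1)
Orthogonal basis:
  u_1 = (0, 2, -1, 2)
  u_2 = (0, -11/9, -8/9, 7/9)
  u_3 = (-1, -5/26, 10/13, 15/26)

Apply the Gram-Schmidt recurrence
  u_1 = v_1
  u_i = v_i − Σ_{j<i} ((v_i · u_j) / (u_j · u_j)) · u_j.

Step by step this gives:
  u_1 = (0, 2, -1, 2)
  u_2 = (0, -11/9, -8/9, 7/9)
  u_3 = (-1, -5/26, 10/13, 15/26)

Orthogonality check:
  u_2 · u_1 = 0 (should be 0)
  u_3 · u_1 = 0 (should be 0)
  u_3 · u_2 = 0 (should be 0)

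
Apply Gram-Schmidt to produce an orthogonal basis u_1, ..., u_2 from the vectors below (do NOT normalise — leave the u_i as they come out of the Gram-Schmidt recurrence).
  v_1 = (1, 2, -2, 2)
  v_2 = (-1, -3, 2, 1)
Orthogonal basis:
  u_1 = (1, 2, -2, 2)
  u_2 = (-4/13, -21/13, 8/13, 31/13)

Apply the Gram-Schmidt recurrence
  u_1 = v_1
  u_i = v_i − Σ_{j<i} ((v_i · u_j) / (u_j · u_j)) · u_j.

Step by step this gives:
  u_1 = (1, 2, -2, 2)
  u_2 = (-4/13, -21/13, 8/13, 31/13)

Orthogonality check:
  u_2 · u_1 = 0 (should be 0)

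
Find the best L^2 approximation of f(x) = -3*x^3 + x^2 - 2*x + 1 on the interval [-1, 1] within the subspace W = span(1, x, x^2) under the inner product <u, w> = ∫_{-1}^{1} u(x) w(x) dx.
g(x) = x^2 - 19*x/5 + 1

The best approximation g ∈ W is the orthogonal projection of f onto W. Writing g = a_0 + a_1 x + a_2 x^2, the coefficients solve the normal equations G · a = b where
  G_{ij} = <φ_i, φ_j> and b_i = <f, φ_i>, with φ_0 = 1, φ_1 = x, φ_2 = x^2.
G =
  [2, 0, 2/3]
  [0, 2/3, 0]
  [2/3, 0, 2/5],
b = (8/3, -38/15, 16/15).
Solving gives a_0 = 1, a_1 = -19/5, a_2 = 1, so
  g(x) = x^2 - 19*x/5 + 1.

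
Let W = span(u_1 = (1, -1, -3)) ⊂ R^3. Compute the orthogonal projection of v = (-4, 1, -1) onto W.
proj_W(v) = (-2/11, 2/11, 6/11)

Set up U = [u_1 | ... | u_1] ∈ R^(3×1). The projector onto W = col(U) is P = U (U^T U)^(-1) U^T.
Compute U^T U =
  [11],
and U^T v = (-2).
Solve U^T U · c = U^T v for the coefficients: c = (-2/11). The projection is proj_W(v) = U c.
Check: (v - proj_W(v)) · u_1 = 0  (should be 0).
Result: proj_W(v) = (-2/11, 2/11, 6/11).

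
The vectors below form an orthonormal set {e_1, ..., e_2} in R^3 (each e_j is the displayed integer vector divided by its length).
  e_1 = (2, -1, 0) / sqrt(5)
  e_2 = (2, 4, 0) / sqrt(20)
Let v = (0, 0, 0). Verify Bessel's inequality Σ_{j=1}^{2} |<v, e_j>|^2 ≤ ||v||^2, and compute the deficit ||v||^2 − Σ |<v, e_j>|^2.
Σ |<v, e_j>|^2 = 0; ||v||^2 = 0; deficit = 0

Write each e_j = u_j / sqrt(<u_j, u_j>) where u_j is the displayed integer vector. Then <v, e_j> = <v, u_j> / sqrt(<u_j, u_j>), so |<v, e_j>|^2 = <v, u_j>^2 / <u_j, u_j>.
Coefficients: <v, e_1> = 0/sqrt(5), <v, e_2> = 0/sqrt(20).
Square and sum: Σ |<v, e_j>|^2 = 0.
Compute ||v||^2 = v·v = 0.
Deficit = 0 − 0 = 0 ≥ 0, confirming Bessel's inequality. (The deficit equals ||v − Σ <v,e_j> e_j||^2, the squared distance from v to span{e_j}.)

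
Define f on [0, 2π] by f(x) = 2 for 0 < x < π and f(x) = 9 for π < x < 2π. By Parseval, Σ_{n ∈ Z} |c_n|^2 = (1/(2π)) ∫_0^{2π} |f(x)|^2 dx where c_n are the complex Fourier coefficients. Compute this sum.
Σ |c_n|^2 = 85/2

Parseval equates the L^2 energy of f (normalised by 1/(2π)) with the ℓ^2 sum of its Fourier coefficients: (1/(2π)) ∫_0^{2π} |f|^2 = Σ |c_n|^2.
Compute the left side: (1/(2π)) [∫_0^π 2^2 dx + ∫_π^{2π} 9^2 dx] = (1/(2π)) · (4π + 81π) = (4 + 81)/2 = 85/2.
So Σ_{n ∈ Z} |c_n|^2 = 85/2.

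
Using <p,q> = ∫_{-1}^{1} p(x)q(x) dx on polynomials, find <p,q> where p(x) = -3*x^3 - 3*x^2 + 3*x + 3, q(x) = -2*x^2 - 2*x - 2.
<p,q> = -56/5

Expand the product: p(x)·q(x) = 6*x^5 + 12*x^4 + 6*x^3 - 6*x^2 - 12*x - 6.
∫_{-1}^{1} of each monomial x^k gives [2/(k+1) if k even, 0 if k odd]. Integrating term-by-term (or equivalently evaluating the antiderivative F(x) = x^6 + 12*x^5/5 + 3*x^4/2 - 2*x^3 - 6*x^2 - 6*x at the endpoints):
  F(1) − F(−1) = -91/10 − (21/10) = -56/5.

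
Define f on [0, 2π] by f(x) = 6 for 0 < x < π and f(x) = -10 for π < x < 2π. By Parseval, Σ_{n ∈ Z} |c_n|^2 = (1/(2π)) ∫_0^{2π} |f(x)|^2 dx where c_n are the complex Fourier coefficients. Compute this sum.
Σ |c_n|^2 = 68

Parseval equates the L^2 energy of f (normalised by 1/(2π)) with the ℓ^2 sum of its Fourier coefficients: (1/(2π)) ∫_0^{2π} |f|^2 = Σ |c_n|^2.
Compute the left side: (1/(2π)) [∫_0^π 6^2 dx + ∫_π^{2π} (-10)^2 dx] = (1/(2π)) · (36π + 100π) = (36 + 100)/2 = 68.
So Σ_{n ∈ Z} |c_n|^2 = 68.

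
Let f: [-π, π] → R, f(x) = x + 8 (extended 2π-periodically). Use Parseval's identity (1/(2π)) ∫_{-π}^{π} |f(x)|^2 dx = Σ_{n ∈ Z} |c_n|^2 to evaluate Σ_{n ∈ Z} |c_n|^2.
Σ |c_n|^2 = π^2/3 + 64

Expand and integrate term by term over [-π, π]:
  ∫ (x)^2 dx = 1·(2π^3/3); ∫ 2·1·(8)·x dx = 0 (odd integrand); ∫ 8^2 dx = 64·2π.
So (1/(2π)) ∫_{-π}^{π} (x + 8)^2 dx = 1π^2/3 + 64 = π^2/3 + 64.
Parseval ⇒ Σ |c_n|^2 = π^2/3 + 64.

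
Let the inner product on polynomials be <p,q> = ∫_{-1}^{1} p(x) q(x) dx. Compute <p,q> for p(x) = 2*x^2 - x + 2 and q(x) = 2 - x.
<p,q> = 34/3

Expand the product: p(x)·q(x) = -2*x^3 + 5*x^2 - 4*x + 4.
∫_{-1}^{1} of each monomial x^k gives [2/(k+1) if k even, 0 if k odd]. Integrating term-by-term (or equivalently evaluating the antiderivative F(x) = -x^4/2 + 5*x^3/3 - 2*x^2 + 4*x at the endpoints):
  F(1) − F(−1) = 19/6 − (-49/6) = 34/3.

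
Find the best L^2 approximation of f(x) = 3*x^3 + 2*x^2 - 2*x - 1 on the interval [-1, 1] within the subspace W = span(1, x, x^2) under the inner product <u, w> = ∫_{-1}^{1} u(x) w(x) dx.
g(x) = 2*x^2 - x/5 - 1

The best approximation g ∈ W is the orthogonal projection of f onto W. Writing g = a_0 + a_1 x + a_2 x^2, the coefficients solve the normal equations G · a = b where
  G_{ij} = <φ_i, φ_j> and b_i = <f, φ_i>, with φ_0 = 1, φ_1 = x, φ_2 = x^2.
G =
  [2, 0, 2/3]
  [0, 2/3, 0]
  [2/3, 0, 2/5],
b = (-2/3, -2/15, 2/15).
Solving gives a_0 = -1, a_1 = -1/5, a_2 = 2, so
  g(x) = 2*x^2 - x/5 - 1.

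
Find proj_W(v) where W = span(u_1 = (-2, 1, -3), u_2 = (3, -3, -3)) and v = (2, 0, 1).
proj_W(v) = (4/3, -5/6, 7/6)

Set up U = [u_1 | ... | u_2] ∈ R^(3×2). The projector onto W = col(U) is P = U (U^T U)^(-1) U^T.
Compute U^T U =
  [14, 0]
  [0, 27],
and U^T v = (-7, 3).
Solve U^T U · c = U^T v for the coefficients: c = (-1/2, 1/9). The projection is proj_W(v) = U c.
Check: (v - proj_W(v)) · u_1 = 0  (should be 0).
Check: (v - proj_W(v)) · u_2 = 0  (should be 0).
Result: proj_W(v) = (4/3, -5/6, 7/6).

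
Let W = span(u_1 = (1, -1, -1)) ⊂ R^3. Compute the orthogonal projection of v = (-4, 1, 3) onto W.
proj_W(v) = (-8/3, 8/3, 8/3)

Set up U = [u_1 | ... | u_1] ∈ R^(3×1). The projector onto W = col(U) is P = U (U^T U)^(-1) U^T.
Compute U^T U =
  [3],
and U^T v = (-8).
Solve U^T U · c = U^T v for the coefficients: c = (-8/3). The projection is proj_W(v) = U c.
Check: (v - proj_W(v)) · u_1 = 0  (should be 0).
Result: proj_W(v) = (-8/3, 8/3, 8/3).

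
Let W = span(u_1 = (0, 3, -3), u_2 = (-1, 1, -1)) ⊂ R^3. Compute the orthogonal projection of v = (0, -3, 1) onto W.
proj_W(v) = (0, -2, 2)

Set up U = [u_1 | ... | u_2] ∈ R^(3×2). The projector onto W = col(U) is P = U (U^T U)^(-1) U^T.
Compute U^T U =
  [18, 6]
  [6, 3],
and U^T v = (-12, -4).
Solve U^T U · c = U^T v for the coefficients: c = (-2/3, 0). The projection is proj_W(v) = U c.
Check: (v - proj_W(v)) · u_1 = 0  (should be 0).
Check: (v - proj_W(v)) · u_2 = 0  (should be 0).
Result: proj_W(v) = (0, -2, 2).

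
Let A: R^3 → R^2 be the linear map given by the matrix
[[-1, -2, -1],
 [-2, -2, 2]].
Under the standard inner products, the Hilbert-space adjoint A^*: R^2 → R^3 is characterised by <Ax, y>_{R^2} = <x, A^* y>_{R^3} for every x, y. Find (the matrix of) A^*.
A^* = A^T =
[[-1, -2],
 [-2, -2],
 [-1, 2]]

For real matrices with standard dot products, the defining identity <Ax, y> = <x, A^* y> gives (Ax)^T y = x^T (A^*) y, i.e. x^T A^T y = x^T (A^*) y. Since this holds for all x, y, we must have A^* = A^T. Therefore
A^* =
[[-1, -2],
 [-2, -2],
 [-1, 2]].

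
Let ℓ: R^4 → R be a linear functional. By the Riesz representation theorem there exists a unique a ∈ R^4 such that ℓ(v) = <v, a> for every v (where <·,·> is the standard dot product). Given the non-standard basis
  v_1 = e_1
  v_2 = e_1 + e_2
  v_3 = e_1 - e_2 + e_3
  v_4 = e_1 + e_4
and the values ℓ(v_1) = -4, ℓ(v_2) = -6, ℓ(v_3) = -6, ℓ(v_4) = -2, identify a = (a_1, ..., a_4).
a = (-4, -2, -4, 2)

Write a = (a_1, ..., a_4) in the standard basis. For each basis vector v_i, ℓ(v_i) = <v_i, a> is a linear equation in the a_j's. Collect the n equations into a matrix system V a = ℓ, where row i of V is v_i (expressed in the standard basis). Since V is invertible (lower-triangular with 1s on the diagonal, up to permutation), solve by back-substitution:
  V =
[[1, 0, 0, 0],
 [1, 1, 0, 0],
 [1, -1, 1, 0],
 [1, 0, 0, 1]]
  V a = (-4, -6, -6, -2)
Solving gives a = (-4, -2, -4, 2).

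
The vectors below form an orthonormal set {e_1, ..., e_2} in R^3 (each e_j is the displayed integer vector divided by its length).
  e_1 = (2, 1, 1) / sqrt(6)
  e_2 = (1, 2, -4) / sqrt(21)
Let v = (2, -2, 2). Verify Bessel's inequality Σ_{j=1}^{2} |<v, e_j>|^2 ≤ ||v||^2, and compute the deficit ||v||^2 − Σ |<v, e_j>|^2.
Σ |<v, e_j>|^2 = 52/7; ||v||^2 = 12; deficit = 32/7

Write each e_j = u_j / sqrt(<u_j, u_j>) where u_j is the displayed integer vector. Then <v, e_j> = <v, u_j> / sqrt(<u_j, u_j>), so |<v, e_j>|^2 = <v, u_j>^2 / <u_j, u_j>.
Coefficients: <v, e_1> = 4/sqrt(6), <v, e_2> = -10/sqrt(21).
Square and sum: Σ |<v, e_j>|^2 = 52/7.
Compute ||v||^2 = v·v = 12.
Deficit = 12 − 52/7 = 32/7 ≥ 0, confirming Bessel's inequality. (The deficit equals ||v − Σ <v,e_j> e_j||^2, the squared distance from v to span{e_j}.)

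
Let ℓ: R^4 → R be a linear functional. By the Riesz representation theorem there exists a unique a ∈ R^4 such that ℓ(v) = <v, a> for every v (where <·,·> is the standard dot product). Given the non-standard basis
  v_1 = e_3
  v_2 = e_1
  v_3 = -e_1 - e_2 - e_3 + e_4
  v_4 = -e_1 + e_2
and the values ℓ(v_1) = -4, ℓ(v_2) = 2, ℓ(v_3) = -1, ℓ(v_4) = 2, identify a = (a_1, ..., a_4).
a = (2, 4, -4, 1)

Write a = (a_1, ..., a_4) in the standard basis. For each basis vector v_i, ℓ(v_i) = <v_i, a> is a linear equation in the a_j's. Collect the n equations into a matrix system V a = ℓ, where row i of V is v_i (expressed in the standard basis). Since V is invertible (lower-triangular with 1s on the diagonal, up to permutation), solve by back-substitution:
  V =
[[0, 0, 1, 0],
 [1, 0, 0, 0],
 [-1, -1, -1, 1],
 [-1, 1, 0, 0]]
  V a = (-4, 2, -1, 2)
Solving gives a = (2, 4, -4, 1).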